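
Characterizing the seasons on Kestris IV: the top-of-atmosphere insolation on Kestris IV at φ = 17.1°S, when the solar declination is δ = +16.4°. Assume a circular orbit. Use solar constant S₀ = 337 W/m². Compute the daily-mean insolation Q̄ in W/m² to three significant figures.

Q̄ ≈ 84.8 W/m²

cos H₀ = −tan(-17.1°) tan(+16.400°) = 0.0905, H₀ = 1.4801 rad.
Bracket: H₀ sin φ sin δ + cos φ cos δ sin H₀ = 1.4801×-0.29404×0.28234 + 0.95579×0.95931×0.99589 = -0.122877 + 0.913130 = 0.790253.
Q̄ = (S₀/π) × [bracket] = (337/π) × 0.790253 = 84.77 W/m².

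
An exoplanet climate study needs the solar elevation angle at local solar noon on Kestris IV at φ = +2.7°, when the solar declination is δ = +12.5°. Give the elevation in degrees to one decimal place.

At local noon the hour angle is zero, so the zenith angle equals |φ − δ| = |+2.7° − (+12.500°)| = 9.800°.
Elevation = 90° − 9.800° = 80.2°.

80.2°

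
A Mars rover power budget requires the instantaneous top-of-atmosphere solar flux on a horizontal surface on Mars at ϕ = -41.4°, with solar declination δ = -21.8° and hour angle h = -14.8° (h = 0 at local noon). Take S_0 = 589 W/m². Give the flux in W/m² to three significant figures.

541 W/m²

cos θ_z = sin ϕ sin δ + cos ϕ cos δ cos h = 0.245590 + 0.673361 = 0.918951.
Flux = S_0 · cos θ_z = 589 × 0.918951 = 541.3 W/m².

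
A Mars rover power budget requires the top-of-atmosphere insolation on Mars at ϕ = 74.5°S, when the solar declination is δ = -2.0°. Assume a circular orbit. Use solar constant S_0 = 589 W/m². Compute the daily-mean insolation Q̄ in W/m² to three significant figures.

cos h₀ = −tan(-74.5°) tan(-2.000°) = -0.1259, h₀ = 1.6971 rad.
Bracket: h₀ sin ϕ sin δ + cos ϕ cos δ sin h₀ = 1.6971×-0.96363×-0.03490 + 0.26724×0.99939×0.99204 = 0.057075 + 0.264951 = 0.322026.
Q̄ = (S_0/π) × [bracket] = (589/π) × 0.322026 = 60.37 W/m².

Q̄ ≈ 60.4 W/m²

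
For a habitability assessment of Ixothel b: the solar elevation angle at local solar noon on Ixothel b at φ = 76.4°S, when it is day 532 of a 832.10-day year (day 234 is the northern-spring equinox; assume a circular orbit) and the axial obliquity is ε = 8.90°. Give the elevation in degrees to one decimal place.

Solar longitude: λ_s = 360° × (532 − 234)/832.10 = 128.927°.
sin δ = sin 8.90° × sin 128.927° = 0.12036, so δ = +6.913°.
At local noon the hour angle is zero, so the zenith angle equals |φ − δ| = |-76.4° − (+6.913°)| = 83.313°.
Elevation = 90° − 83.313° = 6.7°.

6.7°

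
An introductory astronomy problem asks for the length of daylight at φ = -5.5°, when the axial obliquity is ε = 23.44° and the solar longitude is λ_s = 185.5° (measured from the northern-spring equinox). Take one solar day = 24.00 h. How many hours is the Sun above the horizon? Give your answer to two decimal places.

Solar declination: sin δ = sin ε · sin λ_s = sin 23.44° × sin 185.5° = -0.03813, so δ = -2.185°.
cos H₀ = −tan φ · tan δ = −tan(-5.5°) × tan(-2.185°) = -0.0037, so H₀ = 1.5745 rad = 90.21°.
Daylight = 2H₀/(2π) × 24.00 h = (1.5745/π) × 24.00 = 12.03 h.

12.03 h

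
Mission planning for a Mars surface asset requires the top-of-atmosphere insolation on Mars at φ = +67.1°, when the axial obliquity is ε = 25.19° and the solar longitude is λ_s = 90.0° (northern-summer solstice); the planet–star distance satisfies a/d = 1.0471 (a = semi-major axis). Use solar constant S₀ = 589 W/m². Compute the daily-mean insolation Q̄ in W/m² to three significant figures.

Solar declination: sin δ = sin ε · sin λ_s = sin 25.19° × sin 90.0° = 0.42562, so δ = +25.190°.
cos H₀ = −tan(+67.1°) tan(+25.190°) = -1.1135 ≤ −1 ⇒ polar day, H₀ = π.
Bracket: H₀ sin φ sin δ + cos φ cos δ sin H₀ = 3.1416×0.92119×0.42562 + 0.38912×0.90490×0.00000 = 1.231749 + 0.000000 = 1.231749.
Inverse-square distance factor (a/d)² = 1.0471² = 1.096418.
Q̄ = (S₀/π) × 1.096418 × [bracket] = (589/π) × 1.096418 × 1.231749 = 253.2 W/m².

Q̄ ≈ 253 W/m²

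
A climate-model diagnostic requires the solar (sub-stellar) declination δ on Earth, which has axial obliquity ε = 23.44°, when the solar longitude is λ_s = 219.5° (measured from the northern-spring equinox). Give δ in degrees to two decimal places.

δ = -14.66°

sin δ = sin ε · sin λ_s = sin 23.44° × sin 219.5° = -0.253025.
δ = arcsin(-0.253025) = -14.66°.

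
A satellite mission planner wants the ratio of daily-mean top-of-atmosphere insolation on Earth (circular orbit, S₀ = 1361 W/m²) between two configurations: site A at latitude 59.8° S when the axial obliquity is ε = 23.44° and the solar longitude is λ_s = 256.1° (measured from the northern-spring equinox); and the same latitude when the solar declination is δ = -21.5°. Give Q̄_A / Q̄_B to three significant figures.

— Configuration A (φ=-59.8°):
Solar declination: sin δ = sin ε · sin λ_s = sin 23.44° × sin 256.1° = -0.38614, so δ = -22.715°.
cos H₀ = −tan(-59.8°) tan(-22.715°) = -0.7192, H₀ = 2.3735 rad.
Bracket: H₀ sin φ sin δ + cos φ cos δ sin H₀ = 2.3735×-0.86427×-0.38614 + 0.50302×0.92244×0.69476 = 0.792106 + 0.322373 = 1.114479.
Q̄ = (S₀/π) × [bracket] = (1361/π) × 1.114479 = 482.81 W/m².
— Configuration B (φ=-59.8°):
cos H₀ = −tan(-59.8°) tan(-21.500°) = -0.6768, H₀ = 2.3142 rad.
Bracket: H₀ sin φ sin δ + cos φ cos δ sin H₀ = 2.3142×-0.86427×-0.36650 + 0.50302×0.93042×0.73616 = 0.733034 + 0.344538 = 1.077572.
Q̄ = (S₀/π) × [bracket] = (1361/π) × 1.077572 = 466.83 W/m².
Ratio Q̄_A / Q̄_B = 482.81 / 466.83 = 1.034.

Q̄_A / Q̄_B ≈ 1.03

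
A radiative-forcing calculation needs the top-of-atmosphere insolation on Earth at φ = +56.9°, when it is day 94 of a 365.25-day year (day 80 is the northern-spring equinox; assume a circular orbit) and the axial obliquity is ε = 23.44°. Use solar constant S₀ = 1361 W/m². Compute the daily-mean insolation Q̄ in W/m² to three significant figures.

Solar longitude: λ_s = 360° × (94 − 80)/365.25 = 13.799°.
sin δ = sin 23.44° × sin 13.799° = 0.09488, so δ = +5.444°.
cos H₀ = −tan(+56.9°) tan(+5.444°) = -0.1462, H₀ = 1.7175 rad.
Bracket: H₀ sin φ sin δ + cos φ cos δ sin H₀ = 1.7175×0.83772×0.09488 + 0.54610×0.99549×0.98925 = 0.136512 + 0.537793 = 0.674305.
Q̄ = (S₀/π) × [bracket] = (1361/π) × 0.674305 = 292.1 W/m².

Q̄ ≈ 292 W/m²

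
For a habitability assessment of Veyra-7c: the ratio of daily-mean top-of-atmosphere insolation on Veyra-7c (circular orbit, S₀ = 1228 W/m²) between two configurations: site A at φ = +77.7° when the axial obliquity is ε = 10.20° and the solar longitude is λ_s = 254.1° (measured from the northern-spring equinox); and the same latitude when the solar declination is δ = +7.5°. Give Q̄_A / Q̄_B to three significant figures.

— Configuration A (φ=+77.7°):
Solar declination: sin δ = sin ε · sin λ_s = sin 10.20° × sin 254.1° = -0.17031, so δ = -9.806°.
cos H₀ = −tan(+77.7°) tan(-9.806°) = 0.7927, H₀ = 0.6556 rad.
Bracket: H₀ sin φ sin δ + cos φ cos δ sin H₀ = 0.6556×0.97705×-0.17031 + 0.21303×0.98539×0.60962 = -0.109093 + 0.127970 = 0.018877.
Q̄ = (S₀/π) × [bracket] = (1228/π) × 0.018877 = 7.3787 W/m².
— Configuration B (φ=+77.7°):
cos H₀ = −tan(+77.7°) tan(+7.500°) = -0.6038, H₀ = 2.2191 rad.
Bracket: H₀ sin φ sin δ + cos φ cos δ sin H₀ = 2.2191×0.97705×0.13053 + 0.21303×0.99144×0.79713 = 0.283011 + 0.168359 = 0.451370.
Q̄ = (S₀/π) × [bracket] = (1228/π) × 0.451370 = 176.43 W/m².
Ratio Q̄_A / Q̄_B = 7.3787 / 176.43 = 0.04182.

Q̄_A / Q̄_B ≈ 0.0418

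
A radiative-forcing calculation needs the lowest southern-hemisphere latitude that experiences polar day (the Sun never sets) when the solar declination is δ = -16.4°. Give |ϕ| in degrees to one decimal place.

|ϕ| = 73.6°

Polar day requires cos h₀ = −tan ϕ tan δ ≤ −1, i.e. tan ϕ tan δ ≥ 1.
The boundary is |tan ϕ| · |tan δ| = 1, so |ϕ| = 90° − |δ| = 90° − 16.4° = 73.6° in the southern hemisphere.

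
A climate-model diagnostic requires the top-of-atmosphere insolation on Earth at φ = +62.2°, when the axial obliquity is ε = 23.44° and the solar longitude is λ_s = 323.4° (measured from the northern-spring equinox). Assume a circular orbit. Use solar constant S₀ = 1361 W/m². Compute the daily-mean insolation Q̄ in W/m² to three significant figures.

Q̄ ≈ 75.0 W/m²

Solar declination: sin δ = sin ε · sin λ_s = sin 23.44° × sin 323.4° = -0.23717, so δ = -13.720°.
cos H₀ = −tan(+62.2°) tan(-13.720°) = 0.4630, H₀ = 1.0894 rad.
Bracket: H₀ sin φ sin δ + cos φ cos δ sin H₀ = 1.0894×0.88458×-0.23717 + 0.46639×0.97147×0.88633 = -0.228552 + 0.401582 = 0.173030.
Q̄ = (S₀/π) × [bracket] = (1361/π) × 0.173030 = 74.96 W/m².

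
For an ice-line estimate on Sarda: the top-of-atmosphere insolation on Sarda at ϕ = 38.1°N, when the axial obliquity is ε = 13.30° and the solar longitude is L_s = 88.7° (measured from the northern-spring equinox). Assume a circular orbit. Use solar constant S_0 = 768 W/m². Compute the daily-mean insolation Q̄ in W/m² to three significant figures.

Q̄ ≈ 245 W/m²

Solar declination: sin δ = sin ε · sin L_s = sin 13.30° × sin 88.7° = 0.22999, so δ = +13.297°.
cos h₀ = −tan(+38.1°) tan(+13.297°) = -0.1853, h₀ = 1.7572 rad.
Bracket: h₀ sin ϕ sin δ + cos ϕ cos δ sin h₀ = 1.7572×0.61704×0.22999 + 0.78694×0.97319×0.98268 = 0.249370 + 0.752578 = 1.001948.
Q̄ = (S_0/π) × [bracket] = (768/π) × 1.001948 = 244.9 W/m².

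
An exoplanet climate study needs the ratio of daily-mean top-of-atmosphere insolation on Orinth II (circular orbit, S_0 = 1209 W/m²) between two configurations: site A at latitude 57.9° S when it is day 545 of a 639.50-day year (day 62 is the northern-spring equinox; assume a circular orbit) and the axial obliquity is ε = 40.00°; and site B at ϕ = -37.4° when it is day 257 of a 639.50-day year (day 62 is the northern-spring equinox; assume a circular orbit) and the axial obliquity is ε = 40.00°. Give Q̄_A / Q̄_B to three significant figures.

Q̄_A / Q̄_B ≈ 10.3

— Configuration A (ϕ=-57.9°):
Solar longitude: L_s = 360° × (545 − 62)/639.50 = 271.900°.
sin δ = sin 40.00° × sin 271.900° = -0.64243, so δ = -39.974°.
cos h₀ = −tan(-57.9°) tan(-39.974°) = -1.3364 ≤ −1 ⇒ polar day, h₀ = π.
Bracket: h₀ sin ϕ sin δ + cos ϕ cos δ sin h₀ = 3.1416×-0.84712×-0.64243 + 0.53140×0.76634×0.00000 = 1.709707 + 0.000000 = 1.709707.
Q̄ = (S_0/π) × [bracket] = (1209/π) × 1.709707 = 657.96 W/m².
— Configuration B (ϕ=-37.4°):
Solar longitude: L_s = 360° × (257 − 62)/639.50 = 109.773°.
sin δ = sin 40.00° × sin 109.773° = 0.60489, so δ = +37.221°.
cos h₀ = −tan(-37.4°) tan(+37.221°) = 0.5808, h₀ = 0.9511 rad.
Bracket: h₀ sin ϕ sin δ + cos ϕ cos δ sin h₀ = 0.9511×-0.60738×0.60489 + 0.79441×0.79631×0.81407 = -0.349432 + 0.514978 = 0.165546.
Q̄ = (S_0/π) × [bracket] = (1209/π) × 0.165546 = 63.708 W/m².
Ratio Q̄_A / Q̄_B = 657.96 / 63.708 = 10.33.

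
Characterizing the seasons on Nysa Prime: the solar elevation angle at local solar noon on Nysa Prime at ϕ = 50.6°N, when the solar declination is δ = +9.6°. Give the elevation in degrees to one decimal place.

At local noon the hour angle is zero, so the zenith angle equals |ϕ − δ| = |+50.6° − (+9.600°)| = 41.000°.
Elevation = 90° − 41.000° = 49.0°.

49.0°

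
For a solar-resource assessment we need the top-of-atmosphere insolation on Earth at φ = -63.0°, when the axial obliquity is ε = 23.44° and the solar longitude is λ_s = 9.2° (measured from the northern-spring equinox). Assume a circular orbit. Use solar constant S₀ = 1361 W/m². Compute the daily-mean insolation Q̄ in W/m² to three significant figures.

Q̄ ≈ 159 W/m²

Solar declination: sin δ = sin ε · sin λ_s = sin 23.44° × sin 9.2° = 0.06360, so δ = +3.646°.
cos H₀ = −tan(-63.0°) tan(+3.646°) = 0.1251, H₀ = 1.4454 rad.
Bracket: H₀ sin φ sin δ + cos φ cos δ sin H₀ = 1.4454×-0.89101×0.06360 + 0.45399×0.99798×0.99215 = -0.081908 + 0.449516 = 0.367608.
Q̄ = (S₀/π) × [bracket] = (1361/π) × 0.367608 = 159.3 W/m².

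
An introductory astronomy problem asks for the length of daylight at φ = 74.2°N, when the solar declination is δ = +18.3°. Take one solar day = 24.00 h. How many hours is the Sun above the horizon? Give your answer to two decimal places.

24.00 h

Sunrise equation: cos H₀ = −tan φ · tan δ = -1.1687 ≤ −1, so the Sun never sets (polar day) and H₀ = π.
Daylight = 2H₀/(2π) × 24.00 h = (3.1416/π) × 24.00 = 24.00 h.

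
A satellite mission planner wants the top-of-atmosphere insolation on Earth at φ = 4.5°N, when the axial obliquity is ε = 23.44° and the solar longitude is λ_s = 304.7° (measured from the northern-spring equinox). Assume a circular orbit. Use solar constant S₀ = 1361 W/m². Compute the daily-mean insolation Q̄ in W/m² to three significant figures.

Q̄ ≈ 391 W/m²

Solar declination: sin δ = sin ε · sin λ_s = sin 23.44° × sin 304.7° = -0.32704, so δ = -19.089°.
cos H₀ = −tan(+4.5°) tan(-19.089°) = 0.0272, H₀ = 1.5436 rad.
Bracket: H₀ sin φ sin δ + cos φ cos δ sin H₀ = 1.5436×0.07846×-0.32704 + 0.99692×0.94501×0.99963 = -0.039608 + 0.941751 = 0.902143.
Q̄ = (S₀/π) × [bracket] = (1361/π) × 0.902143 = 390.8 W/m².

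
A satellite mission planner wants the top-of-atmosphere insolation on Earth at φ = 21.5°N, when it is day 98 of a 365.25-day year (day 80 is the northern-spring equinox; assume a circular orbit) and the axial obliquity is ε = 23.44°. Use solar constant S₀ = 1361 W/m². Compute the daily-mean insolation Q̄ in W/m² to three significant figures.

Q̄ ≈ 431 W/m²

Solar longitude: λ_s = 360° × (98 − 80)/365.25 = 17.741°.
sin δ = sin 23.44° × sin 17.741° = 0.12121, so δ = +6.962°.
cos H₀ = −tan(+21.5°) tan(+6.962°) = -0.0481, H₀ = 1.6189 rad.
Bracket: H₀ sin φ sin δ + cos φ cos δ sin H₀ = 1.6189×0.36650×0.12121 + 0.93042×0.99263×0.99884 = 0.071917 + 0.922491 = 0.994408.
Q̄ = (S₀/π) × [bracket] = (1361/π) × 0.994408 = 430.8 W/m².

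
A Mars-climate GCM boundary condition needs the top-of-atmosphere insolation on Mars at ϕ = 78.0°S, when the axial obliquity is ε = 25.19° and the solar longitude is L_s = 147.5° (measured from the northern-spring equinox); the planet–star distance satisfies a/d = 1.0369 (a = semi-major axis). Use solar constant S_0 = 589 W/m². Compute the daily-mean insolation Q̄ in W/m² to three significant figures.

Q̄ ≈ 0.00 W/m²

Solar declination: sin δ = sin ε · sin L_s = sin 25.19° × sin 147.5° = 0.22869, so δ = +13.220°.
cos h₀ = −tan(-78.0°) tan(+13.220°) = 1.1052 ≥ 1 ⇒ polar night, h₀ = 0 and Q̄ = 0.
Inverse-square distance factor (a/d)² = 1.0369² = 1.075162.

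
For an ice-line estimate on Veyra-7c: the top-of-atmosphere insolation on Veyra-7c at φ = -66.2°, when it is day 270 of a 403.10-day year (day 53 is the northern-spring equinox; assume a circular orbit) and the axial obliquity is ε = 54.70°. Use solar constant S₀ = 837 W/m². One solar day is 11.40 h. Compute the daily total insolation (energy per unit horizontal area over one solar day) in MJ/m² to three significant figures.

Solar longitude: λ_s = 360° × (270 − 53)/403.10 = 193.798°.
sin δ = sin 54.70° × sin 193.798° = -0.19465, so δ = -11.224°.
cos H₀ = −tan(-66.2°) tan(-11.224°) = -0.4499, H₀ = 2.0375 rad.
Bracket: H₀ sin φ sin δ + cos φ cos δ sin H₀ = 2.0375×-0.91496×-0.19465 + 0.40355×0.98087×0.89306 = 0.362873 + 0.353500 = 0.716373.
Q̄ = (S₀/π) × [bracket] = (837/π) × 0.716373 = 190.86 W/m².
Daily total = Q̄ × 11.40 h × 3600 s/h = 190.86 × 11.40 × 3600 / 10⁶ = 7.833 MJ/m².

7.83 MJ/m²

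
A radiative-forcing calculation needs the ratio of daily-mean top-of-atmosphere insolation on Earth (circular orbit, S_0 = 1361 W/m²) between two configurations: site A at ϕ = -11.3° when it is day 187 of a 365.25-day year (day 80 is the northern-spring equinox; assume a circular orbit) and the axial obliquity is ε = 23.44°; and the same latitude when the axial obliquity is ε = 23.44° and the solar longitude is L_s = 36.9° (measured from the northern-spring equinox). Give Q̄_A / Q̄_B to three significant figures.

— Configuration A (ϕ=-11.3°):
Solar longitude: L_s = 360° × (187 − 80)/365.25 = 105.462°.
sin δ = sin 23.44° × sin 105.462° = 0.38339, so δ = +22.544°.
cos h₀ = −tan(-11.3°) tan(+22.544°) = 0.0829, h₀ = 1.4878 rad.
Bracket: h₀ sin ϕ sin δ + cos ϕ cos δ sin h₀ = 1.4878×-0.19595×0.38339 + 0.98061×0.92359×0.99655 = -0.111771 + 0.902557 = 0.790786.
Q̄ = (S_0/π) × [bracket] = (1361/π) × 0.790786 = 342.58 W/m².
— Configuration B (ϕ=-11.3°):
Solar declination: sin δ = sin ε · sin L_s = sin 23.44° × sin 36.9° = 0.23884, so δ = +13.818°.
cos h₀ = −tan(-11.3°) tan(+13.818°) = 0.0491, h₀ = 1.5216 rad.
Bracket: h₀ sin ϕ sin δ + cos ϕ cos δ sin h₀ = 1.5216×-0.19595×0.23884 + 0.98061×0.97106×0.99879 = -0.071212 + 0.951079 = 0.879867.
Q̄ = (S_0/π) × [bracket] = (1361/π) × 0.879867 = 381.18 W/m².
Ratio Q̄_A / Q̄_B = 342.58 / 381.18 = 0.8987.

Q̄_A / Q̄_B ≈ 0.899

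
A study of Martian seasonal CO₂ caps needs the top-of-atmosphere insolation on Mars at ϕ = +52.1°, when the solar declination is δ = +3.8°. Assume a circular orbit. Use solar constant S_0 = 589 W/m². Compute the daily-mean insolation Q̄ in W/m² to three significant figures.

Q̄ ≈ 131 W/m²

cos h₀ = −tan(+52.1°) tan(+3.800°) = -0.0853, h₀ = 1.6562 rad.
Bracket: h₀ sin ϕ sin δ + cos ϕ cos δ sin h₀ = 1.6562×0.78908×0.06627 + 0.61429×0.99780×0.99635 = 0.086607 + 0.610701 = 0.697308.
Q̄ = (S_0/π) × [bracket] = (589/π) × 0.697308 = 130.7 W/m².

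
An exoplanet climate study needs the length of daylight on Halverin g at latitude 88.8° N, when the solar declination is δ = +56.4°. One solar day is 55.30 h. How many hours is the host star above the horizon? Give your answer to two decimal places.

55.30 h

Sunrise equation: cos H₀ = −tan φ · tan δ = -71.8537 ≤ −1, so the host star never sets (polar day) and H₀ = π.
Daylight = 2H₀/(2π) × 55.30 h = (3.1416/π) × 55.30 = 55.30 h.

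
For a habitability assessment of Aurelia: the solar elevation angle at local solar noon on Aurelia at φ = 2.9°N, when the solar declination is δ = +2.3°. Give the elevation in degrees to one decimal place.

89.4°

At local noon the hour angle is zero, so the zenith angle equals |φ − δ| = |+2.9° − (+2.300°)| = 0.600°.
Elevation = 90° − 0.600° = 89.4°.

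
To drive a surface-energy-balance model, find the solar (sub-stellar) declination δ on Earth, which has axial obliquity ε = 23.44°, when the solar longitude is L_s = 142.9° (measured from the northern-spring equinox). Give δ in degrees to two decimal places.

δ = +13.88°

sin δ = sin ε · sin L_s = sin 23.44° × sin 142.9° = 0.239949.
δ = arcsin(0.239949) = +13.88°.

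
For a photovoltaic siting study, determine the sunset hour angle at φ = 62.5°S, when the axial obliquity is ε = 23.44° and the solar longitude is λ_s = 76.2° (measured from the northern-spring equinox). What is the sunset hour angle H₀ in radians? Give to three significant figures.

Solar declination: sin δ = sin ε · sin λ_s = sin 23.44° × sin 76.2° = 0.38631, so δ = +22.725°.
cos H₀ = −tan φ · tan δ = −tan(-62.5°) × tan(+22.725°) = 0.8045, so H₀ = 0.6359 rad = 36.43°.

H₀ = 0.636 rad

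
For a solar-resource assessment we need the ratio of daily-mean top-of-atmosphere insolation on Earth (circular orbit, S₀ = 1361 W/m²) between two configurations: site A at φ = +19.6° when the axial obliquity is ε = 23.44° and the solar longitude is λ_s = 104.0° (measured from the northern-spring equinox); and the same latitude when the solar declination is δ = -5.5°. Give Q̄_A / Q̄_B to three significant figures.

— Configuration A (φ=+19.6°):
Solar declination: sin δ = sin ε · sin λ_s = sin 23.44° × sin 104.0° = 0.38597, so δ = +22.704°.
cos H₀ = −tan(+19.6°) tan(+22.704°) = -0.1490, H₀ = 1.7203 rad.
Bracket: H₀ sin φ sin δ + cos φ cos δ sin H₀ = 1.7203×0.33545×0.38597 + 0.94206×0.92251×0.98884 = 0.222733 + 0.859361 = 1.082094.
Q̄ = (S₀/π) × [bracket] = (1361/π) × 1.082094 = 468.78 W/m².
— Configuration B (φ=+19.6°):
cos H₀ = −tan(+19.6°) tan(-5.500°) = 0.0343, H₀ = 1.5365 rad.
Bracket: H₀ sin φ sin δ + cos φ cos δ sin H₀ = 1.5365×0.33545×-0.09585 + 0.94206×0.99540×0.99941 = -0.049403 + 0.937173 = 0.887770.
Q̄ = (S₀/π) × [bracket] = (1361/π) × 0.887770 = 384.60 W/m².
Ratio Q̄_A / Q̄_B = 468.78 / 384.60 = 1.219.

Q̄_A / Q̄_B ≈ 1.22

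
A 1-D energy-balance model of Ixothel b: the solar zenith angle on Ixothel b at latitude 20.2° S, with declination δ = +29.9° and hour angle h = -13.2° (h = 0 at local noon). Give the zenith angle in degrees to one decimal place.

cos θ_z = sin φ sin δ + cos φ cos δ cos h = -0.172127 + 0.792081 = 0.619954.
θ_z = arccos(0.619954) = 51.7°.

θ_z = 51.7°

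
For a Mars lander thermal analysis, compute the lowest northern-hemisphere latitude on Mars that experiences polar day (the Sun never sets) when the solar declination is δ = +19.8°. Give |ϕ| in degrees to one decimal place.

Polar day requires cos h₀ = −tan ϕ tan δ ≤ −1, i.e. tan ϕ tan δ ≥ 1.
The boundary is |tan ϕ| · |tan δ| = 1, so |ϕ| = 90° − |δ| = 90° − 19.8° = 70.2° in the northern hemisphere.

|ϕ| = 70.2°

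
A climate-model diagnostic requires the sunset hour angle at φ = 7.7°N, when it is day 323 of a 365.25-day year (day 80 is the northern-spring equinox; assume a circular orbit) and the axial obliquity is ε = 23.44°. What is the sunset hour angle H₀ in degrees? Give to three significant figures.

H₀ = 87.2°

Solar longitude: λ_s = 360° × (323 − 80)/365.25 = 239.507°.
sin δ = sin 23.44° × sin 239.507° = -0.34277, so δ = -20.046°.
cos H₀ = −tan φ · tan δ = −tan(+7.7°) × tan(-20.046°) = 0.0493, so H₀ = 1.5214 rad = 87.17°.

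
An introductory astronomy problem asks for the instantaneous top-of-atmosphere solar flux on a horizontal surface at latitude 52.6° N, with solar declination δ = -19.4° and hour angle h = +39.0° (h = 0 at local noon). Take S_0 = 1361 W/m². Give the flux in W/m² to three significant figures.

cos θ_z = sin ϕ sin δ + cos ϕ cos δ cos h = -0.263874 + 0.445220 = 0.181346.
Flux = S_0 · cos θ_z = 1361 × 0.181346 = 246.8 W/m².

247 W/m²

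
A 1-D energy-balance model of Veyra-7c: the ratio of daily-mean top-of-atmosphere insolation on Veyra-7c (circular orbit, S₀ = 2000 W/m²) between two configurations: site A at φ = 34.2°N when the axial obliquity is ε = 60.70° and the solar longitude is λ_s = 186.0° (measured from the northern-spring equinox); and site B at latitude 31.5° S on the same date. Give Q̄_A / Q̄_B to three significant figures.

Q̄_A / Q̄_B ≈ 0.805

— Configuration A (φ=+34.2°):
Solar declination: sin δ = sin ε · sin λ_s = sin 60.70° × sin 186.0° = -0.09116, so δ = -5.230°.
cos H₀ = −tan(+34.2°) tan(-5.230°) = 0.0622, H₀ = 1.5085 rad.
Bracket: H₀ sin φ sin δ + cos φ cos δ sin H₀ = 1.5085×0.56208×-0.09116 + 0.82708×0.99584×0.99806 = -0.077294 + 0.822041 = 0.744747.
Q̄ = (S₀/π) × [bracket] = (2000/π) × 0.744747 = 474.12 W/m².
— Configuration B (φ=-31.5°):
cos H₀ = −tan(-31.5°) tan(-5.230°) = -0.0561, H₀ = 1.6269 rad.
Bracket: H₀ sin φ sin δ + cos φ cos δ sin H₀ = 1.6269×-0.52250×-0.09116 + 0.85264×0.99584×0.99843 = 0.077491 + 0.847760 = 0.925251.
Q̄ = (S₀/π) × [bracket] = (2000/π) × 0.925251 = 589.03 W/m².
Ratio Q̄_A / Q̄_B = 474.12 / 589.03 = 0.8049.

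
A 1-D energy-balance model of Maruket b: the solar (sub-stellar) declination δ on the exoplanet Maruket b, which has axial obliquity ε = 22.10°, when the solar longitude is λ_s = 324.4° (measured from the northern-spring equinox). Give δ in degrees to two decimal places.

sin δ = sin ε · sin λ_s = sin 22.10° × sin 324.4° = -0.219009.
δ = arcsin(-0.219009) = -12.65°.

δ = -12.65°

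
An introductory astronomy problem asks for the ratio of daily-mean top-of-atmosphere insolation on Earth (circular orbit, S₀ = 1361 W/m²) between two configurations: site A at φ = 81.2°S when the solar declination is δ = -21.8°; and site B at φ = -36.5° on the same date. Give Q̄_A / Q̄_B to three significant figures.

— Configuration A (φ=-81.2°):
cos H₀ = −tan(-81.2°) tan(-21.800°) = -2.5837 ≤ −1 ⇒ polar day, H₀ = π.
Bracket: H₀ sin φ sin δ + cos φ cos δ sin H₀ = 3.1416×-0.98823×-0.37137 + 0.15299×0.92849×0.00000 = 1.152964 + 0.000000 = 1.152964.
Q̄ = (S₀/π) × [bracket] = (1361/π) × 1.152964 = 499.49 W/m².
— Configuration B (φ=-36.5°):
cos H₀ = −tan(-36.5°) tan(-21.800°) = -0.2960, H₀ = 1.8713 rad.
Bracket: H₀ sin φ sin δ + cos φ cos δ sin H₀ = 1.8713×-0.59482×-0.37137 + 0.80386×0.92849×0.95520 = 0.413367 + 0.712938 = 1.126305.
Q̄ = (S₀/π) × [bracket] = (1361/π) × 1.126305 = 487.94 W/m².
Ratio Q̄_A / Q̄_B = 499.49 / 487.94 = 1.024.

Q̄_A / Q̄_B ≈ 1.02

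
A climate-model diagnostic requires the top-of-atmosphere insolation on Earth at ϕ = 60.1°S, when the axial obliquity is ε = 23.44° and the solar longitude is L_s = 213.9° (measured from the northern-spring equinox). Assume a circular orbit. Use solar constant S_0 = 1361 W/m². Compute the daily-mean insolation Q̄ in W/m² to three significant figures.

Solar declination: sin δ = sin ε · sin L_s = sin 23.44° × sin 213.9° = -0.22186, so δ = -12.819°.
cos h₀ = −tan(-60.1°) tan(-12.819°) = -0.3957, h₀ = 1.9776 rad.
Bracket: h₀ sin ϕ sin δ + cos ϕ cos δ sin h₀ = 1.9776×-0.86690×-0.22186 + 0.49849×0.97508×0.91838 = 0.380353 + 0.446395 = 0.826748.
Q̄ = (S_0/π) × [bracket] = (1361/π) × 0.826748 = 358.2 W/m².

Q̄ ≈ 358 W/m²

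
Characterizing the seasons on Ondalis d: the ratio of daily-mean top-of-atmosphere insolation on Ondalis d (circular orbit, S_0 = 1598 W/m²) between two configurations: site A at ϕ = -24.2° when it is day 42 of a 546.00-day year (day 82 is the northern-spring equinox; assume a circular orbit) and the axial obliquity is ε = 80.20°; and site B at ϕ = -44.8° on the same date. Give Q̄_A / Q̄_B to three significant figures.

Q̄_A / Q̄_B ≈ 0.936

— Configuration A (ϕ=-24.2°):
Solar longitude: L_s = 360° × (42 − 82)/546.00 = -26.374°, i.e. -26.374° + 360° = 333.626°.
sin δ = sin 80.20° × sin 333.626° = -0.43774, so δ = -25.960°.
cos h₀ = −tan(-24.2°) tan(-25.960°) = -0.2188, h₀ = 1.7914 rad.
Bracket: h₀ sin ϕ sin δ + cos ϕ cos δ sin h₀ = 1.7914×-0.40992×-0.43774 + 0.91212×0.89910×0.97577 = 0.321446 + 0.800216 = 1.121662.
Q̄ = (S_0/π) × [bracket] = (1598/π) × 1.121662 = 570.54 W/m².
— Configuration B (ϕ=-44.8°):
cos h₀ = −tan(-44.8°) tan(-25.960°) = -0.4835, h₀ = 2.0754 rad.
Bracket: h₀ sin ϕ sin δ + cos ϕ cos δ sin h₀ = 2.0754×-0.70463×-0.43774 + 0.70957×0.89910×0.87536 = 0.640146 + 0.558457 = 1.198603.
Q̄ = (S_0/π) × [bracket] = (1598/π) × 1.198603 = 609.68 W/m².
Ratio Q̄_A / Q̄_B = 570.54 / 609.68 = 0.9358.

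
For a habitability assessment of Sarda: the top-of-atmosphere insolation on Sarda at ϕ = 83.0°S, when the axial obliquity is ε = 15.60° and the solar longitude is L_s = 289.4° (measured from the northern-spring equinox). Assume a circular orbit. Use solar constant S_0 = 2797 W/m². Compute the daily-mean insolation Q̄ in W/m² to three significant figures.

Q̄ ≈ 704 W/m²

Solar declination: sin δ = sin ε · sin L_s = sin 15.60° × sin 289.4° = -0.25365, so δ = -14.694°.
cos h₀ = −tan(-83.0°) tan(-14.694°) = -2.1357 ≤ −1 ⇒ polar day, h₀ = π.
Bracket: h₀ sin ϕ sin δ + cos ϕ cos δ sin h₀ = 3.1416×-0.99255×-0.25365 + 0.12187×0.96730×0.00000 = 0.790930 + 0.000000 = 0.790930.
Q̄ = (S_0/π) × [bracket] = (2797/π) × 0.790930 = 704.2 W/m².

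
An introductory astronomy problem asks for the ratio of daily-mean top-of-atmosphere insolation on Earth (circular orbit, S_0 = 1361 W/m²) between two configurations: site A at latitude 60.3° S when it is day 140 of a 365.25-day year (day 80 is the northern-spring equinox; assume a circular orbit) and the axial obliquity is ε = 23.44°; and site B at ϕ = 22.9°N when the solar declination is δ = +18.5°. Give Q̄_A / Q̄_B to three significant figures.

— Configuration A (ϕ=-60.3°):
Solar longitude: L_s = 360° × (140 − 80)/365.25 = 59.138°.
sin δ = sin 23.44° × sin 59.138° = 0.34146, so δ = +19.966°.
cos h₀ = −tan(-60.3°) tan(+19.966°) = 0.6369, h₀ = 0.8803 rad.
Bracket: h₀ sin ϕ sin δ + cos ϕ cos δ sin h₀ = 0.8803×-0.86863×0.34146 + 0.49546×0.93990×0.77092 = -0.261099 + 0.359004 = 0.097905.
Q̄ = (S_0/π) × [bracket] = (1361/π) × 0.097905 = 42.414 W/m².
— Configuration B (ϕ=+22.9°):
cos h₀ = −tan(+22.9°) tan(+18.500°) = -0.1413, h₀ = 1.7126 rad.
Bracket: h₀ sin ϕ sin δ + cos ϕ cos δ sin h₀ = 1.7126×0.38912×0.31730 + 0.92119×0.94832×0.98996 = 0.211451 + 0.864812 = 1.076263.
Q̄ = (S_0/π) × [bracket] = (1361/π) × 1.076263 = 466.26 W/m².
Ratio Q̄_A / Q̄_B = 42.414 / 466.26 = 0.09097.

Q̄_A / Q̄_B ≈ 0.0910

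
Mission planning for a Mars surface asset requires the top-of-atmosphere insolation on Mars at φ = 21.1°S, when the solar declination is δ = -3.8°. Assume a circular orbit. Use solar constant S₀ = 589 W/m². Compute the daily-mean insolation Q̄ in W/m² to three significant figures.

cos H₀ = −tan(-21.1°) tan(-3.800°) = -0.0256, H₀ = 1.5964 rad.
Bracket: H₀ sin φ sin δ + cos φ cos δ sin H₀ = 1.5964×-0.36000×-0.06627 + 0.93295×0.99780×0.99967 = 0.038086 + 0.930590 = 0.968676.
Q̄ = (S₀/π) × [bracket] = (589/π) × 0.968676 = 181.6 W/m².

Q̄ ≈ 182 W/m²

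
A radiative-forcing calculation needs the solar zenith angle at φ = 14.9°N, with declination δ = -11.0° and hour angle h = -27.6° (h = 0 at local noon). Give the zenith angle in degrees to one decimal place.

cos θ_z = sin φ sin δ + cos φ cos δ cos h = -0.049063 + 0.840671 = 0.791608.
θ_z = arccos(0.791608) = 37.7°.

θ_z = 37.7°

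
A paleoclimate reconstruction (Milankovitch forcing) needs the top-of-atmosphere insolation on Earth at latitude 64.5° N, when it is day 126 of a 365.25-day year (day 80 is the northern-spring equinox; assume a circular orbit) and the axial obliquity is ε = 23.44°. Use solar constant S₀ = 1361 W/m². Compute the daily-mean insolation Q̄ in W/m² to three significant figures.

Q̄ ≈ 388 W/m²

Solar longitude: λ_s = 360° × (126 − 80)/365.25 = 45.339°.
sin δ = sin 23.44° × sin 45.339° = 0.28294, so δ = +16.436°.
cos H₀ = −tan(+64.5°) tan(+16.436°) = -0.6185, H₀ = 2.2376 rad.
Bracket: H₀ sin φ sin δ + cos φ cos δ sin H₀ = 2.2376×0.90259×0.28294 + 0.43051×0.95914×0.78581 = 0.571436 + 0.324476 = 0.895912.
Q̄ = (S₀/π) × [bracket] = (1361/π) × 0.895912 = 388.1 W/m².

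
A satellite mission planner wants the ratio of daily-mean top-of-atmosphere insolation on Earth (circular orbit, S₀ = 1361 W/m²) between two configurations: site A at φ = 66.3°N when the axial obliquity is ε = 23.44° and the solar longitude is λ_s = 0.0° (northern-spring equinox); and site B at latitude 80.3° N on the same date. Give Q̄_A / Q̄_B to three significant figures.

— Configuration A (φ=+66.3°):
Solar declination: sin δ = sin ε · sin λ_s = sin 23.44° × sin 0.0° = 0.00000, so δ = +0.000°.
cos H₀ = −tan(+66.3°) tan(+0.000°) = -0.0000, H₀ = 1.5708 rad.
Bracket: H₀ sin φ sin δ + cos φ cos δ sin H₀ = 1.5708×0.91566×0.00000 + 0.40195×1.00000×1.00000 = 0.000000 + 0.401950 = 0.401950.
Q̄ = (S₀/π) × [bracket] = (1361/π) × 0.401950 = 174.13 W/m².
— Configuration B (φ=+80.3°):
cos H₀ = −tan(+80.3°) tan(+0.000°) = -0.0000, H₀ = 1.5708 rad.
Bracket: H₀ sin φ sin δ + cos φ cos δ sin H₀ = 1.5708×0.98570×0.00000 + 0.16849×1.00000×1.00000 = 0.000000 + 0.168490 = 0.168490.
Q̄ = (S₀/π) × [bracket] = (1361/π) × 0.168490 = 72.993 W/m².
Ratio Q̄_A / Q̄_B = 174.13 / 72.993 = 2.386.

Q̄_A / Q̄_B ≈ 2.39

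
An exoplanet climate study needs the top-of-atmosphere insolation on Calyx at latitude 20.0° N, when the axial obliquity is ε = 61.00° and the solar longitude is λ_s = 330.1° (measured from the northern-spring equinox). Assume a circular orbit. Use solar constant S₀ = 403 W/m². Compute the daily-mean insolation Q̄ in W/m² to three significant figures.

Solar declination: sin δ = sin ε · sin λ_s = sin 61.00° × sin 330.1° = -0.43599, so δ = -25.848°.
cos H₀ = −tan(+20.0°) tan(-25.848°) = 0.1763, H₀ = 1.3935 rad.
Bracket: H₀ sin φ sin δ + cos φ cos δ sin H₀ = 1.3935×0.34202×-0.43599 + 0.93969×0.89995×0.98433 = -0.207795 + 0.832422 = 0.624627.
Q̄ = (S₀/π) × [bracket] = (403/π) × 0.624627 = 80.13 W/m².

Q̄ ≈ 80.1 W/m²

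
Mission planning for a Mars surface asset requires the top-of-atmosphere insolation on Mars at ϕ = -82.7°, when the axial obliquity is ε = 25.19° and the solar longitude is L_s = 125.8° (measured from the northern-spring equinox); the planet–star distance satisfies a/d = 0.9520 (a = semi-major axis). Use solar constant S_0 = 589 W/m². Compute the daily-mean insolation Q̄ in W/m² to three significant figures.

Q̄ ≈ 0.00 W/m²

Solar declination: sin δ = sin ε · sin L_s = sin 25.19° × sin 125.8° = 0.34521, so δ = +20.194°.
cos h₀ = −tan(-82.7°) tan(+20.194°) = 2.8713 ≥ 1 ⇒ polar night, h₀ = 0 and Q̄ = 0.
Inverse-square distance factor (a/d)² = 0.9520² = 0.906304.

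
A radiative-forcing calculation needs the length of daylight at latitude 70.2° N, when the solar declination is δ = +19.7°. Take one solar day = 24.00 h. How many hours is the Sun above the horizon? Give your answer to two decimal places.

23.20 h

cos H₀ = −tan φ · tan δ = −tan(+70.2°) × tan(+19.700°) = -0.9945, so H₀ = 3.0369 rad = 174.00°.
Daylight = 2H₀/(2π) × 24.00 h = (3.0369/π) × 24.00 = 23.20 h.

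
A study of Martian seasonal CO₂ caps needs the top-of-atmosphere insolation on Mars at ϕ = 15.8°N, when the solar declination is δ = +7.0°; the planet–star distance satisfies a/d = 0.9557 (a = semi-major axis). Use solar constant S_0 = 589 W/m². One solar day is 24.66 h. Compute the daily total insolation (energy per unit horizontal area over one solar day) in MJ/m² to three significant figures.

15.3 MJ/m²

cos h₀ = −tan(+15.8°) tan(+7.000°) = -0.0347, h₀ = 1.6055 rad.
Bracket: h₀ sin ϕ sin δ + cos ϕ cos δ sin h₀ = 1.6055×0.27228×0.12187 + 0.96222×0.99255×0.99940 = 0.053275 + 0.954478 = 1.007753.
Inverse-square distance factor (a/d)² = 0.9557² = 0.913362.
Q̄ = (S_0/π) × 0.913362 × [bracket] = (589/π) × 0.913362 × 1.007753 = 172.57 W/m².
Daily total = Q̄ × 24.66 h × 3600 s/h = 172.57 × 24.66 × 3600 / 10⁶ = 15.32 MJ/m².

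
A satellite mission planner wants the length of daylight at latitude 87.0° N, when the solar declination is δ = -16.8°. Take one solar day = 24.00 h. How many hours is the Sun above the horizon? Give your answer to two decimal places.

cos H₀ = −tan φ · tan δ = 5.7609 ≥ 1, so the Sun never rises (polar night) and H₀ = 0.
Daylight = 2H₀/(2π) × 24.00 h = (0.0000/π) × 24.00 = 0.00 h.

0.00 h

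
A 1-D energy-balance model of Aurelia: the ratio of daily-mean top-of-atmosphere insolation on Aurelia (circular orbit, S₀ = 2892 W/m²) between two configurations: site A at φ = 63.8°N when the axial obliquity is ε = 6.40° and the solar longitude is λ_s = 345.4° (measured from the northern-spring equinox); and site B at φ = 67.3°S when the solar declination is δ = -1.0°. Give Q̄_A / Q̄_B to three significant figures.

— Configuration A (φ=+63.8°):
Solar declination: sin δ = sin ε · sin λ_s = sin 6.40° × sin 345.4° = -0.02810, so δ = -1.610°.
cos H₀ = −tan(+63.8°) tan(-1.610°) = 0.0571, H₀ = 1.5136 rad.
Bracket: H₀ sin φ sin δ + cos φ cos δ sin H₀ = 1.5136×0.89726×-0.02810 + 0.44151×0.99961×0.99837 = -0.038162 + 0.440618 = 0.402456.
Q̄ = (S₀/π) × [bracket] = (2892/π) × 0.402456 = 370.48 W/m².
— Configuration B (φ=-67.3°):
cos H₀ = −tan(-67.3°) tan(-1.000°) = -0.0417, H₀ = 1.6125 rad.
Bracket: H₀ sin φ sin δ + cos φ cos δ sin H₀ = 1.6125×-0.92254×-0.01745 + 0.38591×0.99985×0.99913 = 0.025959 + 0.385516 = 0.411475.
Q̄ = (S₀/π) × [bracket] = (2892/π) × 0.411475 = 378.78 W/m².
Ratio Q̄_A / Q̄_B = 370.48 / 378.78 = 0.9781.

Q̄_A / Q̄_B ≈ 0.978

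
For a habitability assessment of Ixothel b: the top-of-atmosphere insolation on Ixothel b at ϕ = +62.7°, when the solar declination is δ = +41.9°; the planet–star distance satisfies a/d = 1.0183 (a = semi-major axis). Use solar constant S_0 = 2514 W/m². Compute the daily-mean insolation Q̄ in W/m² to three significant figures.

Q̄ ≈ 1.55e+03 W/m²

cos h₀ = −tan(+62.7°) tan(+41.900°) = -1.7384 ≤ −1 ⇒ polar day, h₀ = π.
Bracket: h₀ sin ϕ sin δ + cos ϕ cos δ sin h₀ = 3.1416×0.88862×0.66783 + 0.45865×0.74431×0.00000 = 1.864373 + 0.000000 = 1.864373.
Inverse-square distance factor (a/d)² = 1.0183² = 1.036935.
Q̄ = (S_0/π) × 1.036935 × [bracket] = (2514/π) × 1.036935 × 1.864373 = 1547 W/m².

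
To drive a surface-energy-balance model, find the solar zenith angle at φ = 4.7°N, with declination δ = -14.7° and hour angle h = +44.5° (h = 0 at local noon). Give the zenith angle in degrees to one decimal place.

θ_z = 48.2°

cos θ_z = sin φ sin δ + cos φ cos δ cos h = -0.020793 + 0.687584 = 0.666791.
θ_z = arccos(0.666791) = 48.2°.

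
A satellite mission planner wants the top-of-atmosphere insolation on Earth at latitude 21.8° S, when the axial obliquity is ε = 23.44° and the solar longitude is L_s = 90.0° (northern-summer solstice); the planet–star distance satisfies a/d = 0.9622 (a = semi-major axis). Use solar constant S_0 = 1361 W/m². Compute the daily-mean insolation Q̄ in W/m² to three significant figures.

Q̄ ≈ 254 W/m²

Solar declination: sin δ = sin ε · sin L_s = sin 23.44° × sin 90.0° = 0.39779, so δ = +23.440°.
cos h₀ = −tan(-21.8°) tan(+23.440°) = 0.1734, h₀ = 1.3965 rad.
Bracket: h₀ sin ϕ sin δ + cos ϕ cos δ sin h₀ = 1.3965×-0.37137×0.39779 + 0.92849×0.91748×0.98485 = -0.206301 + 0.838965 = 0.632664.
Inverse-square distance factor (a/d)² = 0.9622² = 0.925829.
Q̄ = (S_0/π) × 0.925829 × [bracket] = (1361/π) × 0.925829 × 0.632664 = 253.8 W/m².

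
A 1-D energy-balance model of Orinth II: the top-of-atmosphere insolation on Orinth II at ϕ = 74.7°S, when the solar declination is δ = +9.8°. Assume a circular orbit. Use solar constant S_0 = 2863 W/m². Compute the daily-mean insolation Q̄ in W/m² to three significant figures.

Q̄ ≈ 51.0 W/m²

cos h₀ = −tan(-74.7°) tan(+9.800°) = 0.6314, h₀ = 0.8874 rad.
Bracket: h₀ sin ϕ sin δ + cos ϕ cos δ sin h₀ = 0.8874×-0.96456×0.17021 + 0.26387×0.98541×0.77546 = -0.145691 + 0.201635 = 0.055944.
Q̄ = (S_0/π) × [bracket] = (2863/π) × 0.055944 = 50.98 W/m².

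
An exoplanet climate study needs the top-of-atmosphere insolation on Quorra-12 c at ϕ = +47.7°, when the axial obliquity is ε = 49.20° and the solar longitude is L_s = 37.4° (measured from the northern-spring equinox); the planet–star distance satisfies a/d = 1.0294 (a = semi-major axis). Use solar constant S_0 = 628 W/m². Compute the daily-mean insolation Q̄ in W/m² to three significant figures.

Solar declination: sin δ = sin ε · sin L_s = sin 49.20° × sin 37.4° = 0.45978, so δ = +27.373°.
cos h₀ = −tan(+47.7°) tan(+27.373°) = -0.5690, h₀ = 2.1761 rad.
Bracket: h₀ sin ϕ sin δ + cos ϕ cos δ sin h₀ = 2.1761×0.73963×0.45978 + 0.67301×0.88803×0.82234 = 0.740020 + 0.491474 = 1.231494.
Inverse-square distance factor (a/d)² = 1.0294² = 1.059664.
Q̄ = (S_0/π) × 1.059664 × [bracket] = (628/π) × 1.059664 × 1.231494 = 260.9 W/m².

Q̄ ≈ 261 W/m²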